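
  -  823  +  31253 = 30430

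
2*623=1246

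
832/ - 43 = - 20 + 28/43  =  - 19.35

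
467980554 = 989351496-521370942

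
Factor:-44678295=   -  3^2 * 5^1*17^1 *58403^1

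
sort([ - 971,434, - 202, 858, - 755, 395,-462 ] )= [ - 971, - 755, -462, - 202, 395, 434,858]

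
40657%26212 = 14445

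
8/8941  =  8/8941 = 0.00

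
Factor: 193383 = 3^2 * 21487^1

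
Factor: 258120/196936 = 3^3*5^1*103^ ( - 1 ) = 135/103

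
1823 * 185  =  337255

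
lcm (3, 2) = 6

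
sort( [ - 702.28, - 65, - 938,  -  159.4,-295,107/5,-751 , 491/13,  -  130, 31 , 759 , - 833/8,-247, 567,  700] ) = [ - 938 , - 751, - 702.28, - 295,-247,-159.4, - 130, - 833/8, - 65,107/5,31,491/13,  567, 700, 759]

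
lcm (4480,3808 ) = 76160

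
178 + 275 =453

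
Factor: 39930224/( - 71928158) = -19965112/35964079 = - 2^3 * 271^1 *941^( - 1) * 9209^1*38219^(-1)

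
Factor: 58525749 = 3^2*37^1*175753^1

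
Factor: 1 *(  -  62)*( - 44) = 2^3*11^1 * 31^1 = 2728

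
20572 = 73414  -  52842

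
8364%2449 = 1017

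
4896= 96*51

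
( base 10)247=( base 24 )A7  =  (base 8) 367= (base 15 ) 117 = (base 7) 502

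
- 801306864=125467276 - 926774140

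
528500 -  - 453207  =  981707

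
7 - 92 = - 85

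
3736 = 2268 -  - 1468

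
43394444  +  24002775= 67397219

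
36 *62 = 2232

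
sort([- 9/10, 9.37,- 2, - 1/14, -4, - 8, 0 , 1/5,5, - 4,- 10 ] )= [ - 10 , - 8, - 4, - 4,-2, - 9/10,-1/14  ,  0,1/5,  5 , 9.37 ]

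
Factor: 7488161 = 503^1*14887^1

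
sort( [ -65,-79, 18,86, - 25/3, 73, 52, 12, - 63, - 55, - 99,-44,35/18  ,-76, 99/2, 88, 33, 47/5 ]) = [-99, - 79,-76, -65,-63, - 55, - 44,  -  25/3 , 35/18, 47/5, 12 , 18, 33 , 99/2,52, 73,86,88] 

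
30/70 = 3/7 =0.43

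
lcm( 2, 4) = 4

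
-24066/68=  - 12033/34 = - 353.91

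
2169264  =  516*4204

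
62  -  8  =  54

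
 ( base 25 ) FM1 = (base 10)9926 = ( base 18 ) 1CB8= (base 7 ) 40640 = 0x26c6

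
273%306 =273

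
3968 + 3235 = 7203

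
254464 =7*36352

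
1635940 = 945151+690789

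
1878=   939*2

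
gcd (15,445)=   5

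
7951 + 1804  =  9755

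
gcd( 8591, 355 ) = 71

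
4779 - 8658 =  - 3879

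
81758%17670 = 11078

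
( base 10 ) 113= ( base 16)71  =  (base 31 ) 3K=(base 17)6b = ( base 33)3e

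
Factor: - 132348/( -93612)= 29^( - 1 )*41^1 = 41/29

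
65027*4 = 260108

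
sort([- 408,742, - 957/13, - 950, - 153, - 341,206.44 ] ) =[ - 950, - 408, - 341,-153,-957/13 , 206.44, 742 ]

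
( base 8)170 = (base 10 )120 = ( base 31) 3R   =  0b1111000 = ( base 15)80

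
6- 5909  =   -5903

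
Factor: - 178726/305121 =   -  2^1*3^( - 1)*19^( - 1 )*53^( - 1)*101^( - 1)*89363^1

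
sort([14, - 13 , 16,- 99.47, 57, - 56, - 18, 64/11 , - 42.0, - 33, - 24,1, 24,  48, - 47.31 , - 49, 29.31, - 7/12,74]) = [ - 99.47 , - 56,-49, - 47.31, -42.0 , - 33, - 24, - 18, - 13, - 7/12, 1 , 64/11, 14, 16,24,29.31, 48, 57, 74]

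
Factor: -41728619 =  - 43^1*970433^1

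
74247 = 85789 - 11542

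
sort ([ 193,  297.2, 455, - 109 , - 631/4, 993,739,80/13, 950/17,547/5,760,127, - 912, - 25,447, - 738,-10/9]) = [ - 912 , - 738, - 631/4, - 109, - 25, - 10/9,80/13, 950/17, 547/5,127,  193,297.2,447,455,739, 760,993]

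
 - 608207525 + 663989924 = 55782399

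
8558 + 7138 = 15696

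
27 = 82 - 55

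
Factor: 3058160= 2^4 *5^1*7^1*43^1 * 127^1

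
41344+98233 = 139577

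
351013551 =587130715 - 236117164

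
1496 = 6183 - 4687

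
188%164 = 24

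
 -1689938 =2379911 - 4069849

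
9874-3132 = 6742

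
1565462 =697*2246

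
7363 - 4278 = 3085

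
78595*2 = 157190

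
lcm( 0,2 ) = 0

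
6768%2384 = 2000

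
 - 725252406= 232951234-958203640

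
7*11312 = 79184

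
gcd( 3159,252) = 9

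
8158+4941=13099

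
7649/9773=7649/9773 = 0.78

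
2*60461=120922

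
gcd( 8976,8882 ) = 2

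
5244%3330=1914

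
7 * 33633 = 235431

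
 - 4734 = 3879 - 8613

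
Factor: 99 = 3^2*11^1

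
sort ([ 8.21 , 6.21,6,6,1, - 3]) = [ - 3,1,6,  6,6.21, 8.21] 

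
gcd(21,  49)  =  7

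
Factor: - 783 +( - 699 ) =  - 1482 = - 2^1*3^1*13^1*19^1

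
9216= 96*96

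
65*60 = 3900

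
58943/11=58943/11 = 5358.45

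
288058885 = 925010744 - 636951859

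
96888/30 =3229 + 3/5 = 3229.60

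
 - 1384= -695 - 689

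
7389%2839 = 1711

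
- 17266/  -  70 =246  +  23/35 =246.66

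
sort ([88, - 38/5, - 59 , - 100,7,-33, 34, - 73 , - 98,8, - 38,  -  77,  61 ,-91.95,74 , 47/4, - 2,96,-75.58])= [ - 100, - 98, - 91.95,-77, - 75.58, - 73,  -  59, - 38, - 33, - 38/5,-2,7 , 8,47/4, 34, 61 , 74, 88, 96]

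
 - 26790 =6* ( - 4465)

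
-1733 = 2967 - 4700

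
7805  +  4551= 12356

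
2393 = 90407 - 88014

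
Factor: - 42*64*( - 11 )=29568 =2^7*3^1*7^1 * 11^1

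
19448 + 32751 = 52199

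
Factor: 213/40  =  2^(-3)*3^1 *5^( - 1)*71^1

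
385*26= 10010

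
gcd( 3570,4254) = 6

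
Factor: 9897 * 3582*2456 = 2^4 * 3^3*199^1*307^1*3299^1  =  87067788624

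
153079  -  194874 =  - 41795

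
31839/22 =1447 + 5/22 = 1447.23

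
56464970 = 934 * 60455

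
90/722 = 45/361= 0.12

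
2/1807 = 2/1807 = 0.00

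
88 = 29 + 59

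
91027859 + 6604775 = 97632634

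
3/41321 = 3/41321 = 0.00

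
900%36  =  0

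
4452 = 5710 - 1258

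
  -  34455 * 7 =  - 241185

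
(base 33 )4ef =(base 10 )4833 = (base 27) 6h0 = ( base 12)2969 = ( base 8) 11341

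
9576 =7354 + 2222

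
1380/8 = 345/2 = 172.50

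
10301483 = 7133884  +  3167599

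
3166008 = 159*19912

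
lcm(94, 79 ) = 7426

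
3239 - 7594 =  - 4355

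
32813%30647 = 2166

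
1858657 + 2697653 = 4556310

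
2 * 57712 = 115424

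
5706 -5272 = 434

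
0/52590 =0 = 0.00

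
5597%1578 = 863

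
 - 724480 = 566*( - 1280) 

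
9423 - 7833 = 1590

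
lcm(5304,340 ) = 26520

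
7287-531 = 6756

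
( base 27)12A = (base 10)793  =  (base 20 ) 1jd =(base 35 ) MN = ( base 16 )319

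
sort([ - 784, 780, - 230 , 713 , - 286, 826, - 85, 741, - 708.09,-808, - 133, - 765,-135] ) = [ - 808, - 784,-765  , - 708.09, - 286, - 230 , - 135,-133, - 85, 713,741, 780, 826] 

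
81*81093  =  6568533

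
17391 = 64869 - 47478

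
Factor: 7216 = 2^4*11^1* 41^1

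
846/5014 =423/2507 = 0.17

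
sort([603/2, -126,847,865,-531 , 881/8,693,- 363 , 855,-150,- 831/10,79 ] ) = [  -  531,- 363,  -  150, - 126,- 831/10,  79, 881/8, 603/2,693, 847,  855,865 ]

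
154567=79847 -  - 74720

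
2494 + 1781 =4275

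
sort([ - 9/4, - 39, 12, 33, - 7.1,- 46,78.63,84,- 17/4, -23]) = [ - 46 ,-39, - 23, - 7.1,  -  17/4 , - 9/4,12, 33,78.63, 84]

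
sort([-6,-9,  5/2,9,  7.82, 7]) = [ - 9, - 6,5/2, 7, 7.82, 9]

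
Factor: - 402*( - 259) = 104118 =2^1*3^1 * 7^1*37^1*67^1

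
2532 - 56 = 2476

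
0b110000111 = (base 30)d1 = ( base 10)391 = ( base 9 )474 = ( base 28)DR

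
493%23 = 10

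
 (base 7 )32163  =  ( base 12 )4753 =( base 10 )7983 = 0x1f2f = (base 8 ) 17457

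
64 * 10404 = 665856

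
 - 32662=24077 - 56739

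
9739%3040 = 619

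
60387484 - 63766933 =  - 3379449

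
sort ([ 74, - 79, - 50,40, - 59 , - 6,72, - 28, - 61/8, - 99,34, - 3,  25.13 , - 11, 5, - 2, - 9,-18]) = [ - 99, - 79, - 59, - 50, - 28, - 18, - 11 , - 9, - 61/8, - 6, - 3, - 2, 5,25.13,  34, 40,72,74 ]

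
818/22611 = 818/22611= 0.04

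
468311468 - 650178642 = - 181867174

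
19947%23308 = 19947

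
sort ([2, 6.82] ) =[ 2, 6.82]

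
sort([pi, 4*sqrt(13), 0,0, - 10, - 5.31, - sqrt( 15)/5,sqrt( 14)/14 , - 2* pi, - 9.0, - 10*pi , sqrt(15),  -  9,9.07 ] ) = [-10*pi, -10, -9.0, - 9, - 2*pi  , - 5.31, - sqrt(15 ) /5,0,0 , sqrt(14)/14,pi,sqrt(15 ),9.07, 4*sqrt(13)]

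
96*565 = 54240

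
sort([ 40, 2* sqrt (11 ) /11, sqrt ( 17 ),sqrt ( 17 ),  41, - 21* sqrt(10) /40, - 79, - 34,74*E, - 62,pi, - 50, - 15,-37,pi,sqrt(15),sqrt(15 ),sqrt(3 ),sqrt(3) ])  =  [- 79 ,-62,-50, - 37, - 34, - 15, - 21*sqrt (10 )/40,2*sqrt (11 ) /11 , sqrt(3),  sqrt ( 3 ),pi,pi,sqrt( 15),sqrt ( 15),sqrt (17),sqrt(17 ),40,41,74*E]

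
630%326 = 304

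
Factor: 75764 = 2^2 * 13^1*31^1*47^1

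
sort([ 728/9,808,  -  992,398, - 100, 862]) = [  -  992, - 100,728/9,398, 808, 862]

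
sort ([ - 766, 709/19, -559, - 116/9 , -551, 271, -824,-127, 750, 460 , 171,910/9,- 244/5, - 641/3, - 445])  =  [-824 , -766 , - 559,-551, - 445 , - 641/3, - 127, - 244/5 , - 116/9,  709/19, 910/9, 171,271,460,750]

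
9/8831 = 9/8831= 0.00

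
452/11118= 226/5559=0.04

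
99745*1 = 99745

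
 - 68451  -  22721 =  - 91172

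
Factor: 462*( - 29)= - 13398 = - 2^1*3^1*7^1*11^1*29^1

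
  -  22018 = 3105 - 25123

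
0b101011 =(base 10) 43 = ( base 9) 47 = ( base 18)27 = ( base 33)1A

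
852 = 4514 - 3662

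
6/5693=6/5693 = 0.00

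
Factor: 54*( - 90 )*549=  - 2^2*3^7*5^1*61^1 = -  2668140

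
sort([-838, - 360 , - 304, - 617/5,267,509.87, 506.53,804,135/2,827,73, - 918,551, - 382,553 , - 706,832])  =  [ - 918, - 838, - 706,-382, - 360, - 304,  -  617/5,135/2,73,267, 506.53,509.87 , 551,  553,804,827 , 832 ]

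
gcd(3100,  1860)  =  620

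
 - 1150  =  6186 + - 7336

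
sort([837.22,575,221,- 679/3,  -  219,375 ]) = [ -679/3, - 219,221,375,575,837.22] 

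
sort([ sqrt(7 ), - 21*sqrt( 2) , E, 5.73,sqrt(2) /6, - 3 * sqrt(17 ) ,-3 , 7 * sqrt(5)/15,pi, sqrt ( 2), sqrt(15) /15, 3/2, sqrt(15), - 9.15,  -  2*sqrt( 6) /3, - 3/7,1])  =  [ -21*sqrt( 2), - 3 * sqrt ( 17), - 9.15 , - 3, - 2 * sqrt( 6) /3 , -3/7,sqrt(2) /6,sqrt(15)/15 , 1,7 * sqrt(5) /15, sqrt( 2),3/2,sqrt(7),E,pi,sqrt(15), 5.73]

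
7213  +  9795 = 17008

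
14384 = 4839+9545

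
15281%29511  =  15281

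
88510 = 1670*53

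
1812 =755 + 1057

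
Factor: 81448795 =5^1 *89^1*103^1*1777^1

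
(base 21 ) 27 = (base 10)49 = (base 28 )1L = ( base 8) 61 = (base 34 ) 1f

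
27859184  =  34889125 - 7029941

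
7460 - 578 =6882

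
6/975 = 2/325  =  0.01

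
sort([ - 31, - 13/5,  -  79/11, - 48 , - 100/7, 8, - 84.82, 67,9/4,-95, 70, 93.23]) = [ - 95, - 84.82, - 48, - 31, - 100/7,-79/11, -13/5,9/4,8, 67 , 70, 93.23] 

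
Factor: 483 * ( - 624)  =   - 2^4*3^2 *7^1 * 13^1*23^1  =  - 301392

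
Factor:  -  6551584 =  - 2^5 * 13^1*15749^1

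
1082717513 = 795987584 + 286729929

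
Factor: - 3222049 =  - 59^1*97^1  *563^1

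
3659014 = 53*69038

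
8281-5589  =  2692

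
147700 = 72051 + 75649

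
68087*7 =476609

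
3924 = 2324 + 1600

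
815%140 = 115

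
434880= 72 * 6040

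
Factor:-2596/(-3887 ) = 2^2*11^1*13^( - 2)*23^ ( - 1) * 59^1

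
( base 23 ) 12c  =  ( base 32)ib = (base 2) 1001001011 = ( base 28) KR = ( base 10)587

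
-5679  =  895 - 6574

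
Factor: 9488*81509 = 2^4*593^1*81509^1 = 773357392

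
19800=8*2475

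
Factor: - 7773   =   - 3^1*2591^1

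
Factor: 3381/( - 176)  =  - 2^(-4)*3^1* 7^2 * 11^( - 1)*23^1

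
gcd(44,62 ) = 2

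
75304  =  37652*2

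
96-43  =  53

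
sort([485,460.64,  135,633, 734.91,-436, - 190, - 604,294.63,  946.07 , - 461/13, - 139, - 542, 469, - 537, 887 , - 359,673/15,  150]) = [ - 604, - 542, - 537,-436, - 359, - 190, - 139,  -  461/13, 673/15, 135 , 150,  294.63,460.64,469 , 485,633, 734.91, 887,  946.07]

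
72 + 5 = 77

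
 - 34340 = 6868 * ( - 5 )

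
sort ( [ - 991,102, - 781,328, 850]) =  [ - 991,-781,  102,328,850]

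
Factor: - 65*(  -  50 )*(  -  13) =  - 42250 = -2^1*5^3*13^2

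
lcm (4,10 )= 20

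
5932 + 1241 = 7173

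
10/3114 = 5/1557 = 0.00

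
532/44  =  133/11 = 12.09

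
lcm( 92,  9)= 828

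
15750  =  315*50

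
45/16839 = 5/1871 = 0.00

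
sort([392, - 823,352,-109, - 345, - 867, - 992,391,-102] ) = [ - 992, - 867, - 823,-345, - 109, - 102,  352, 391,392 ]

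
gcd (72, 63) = 9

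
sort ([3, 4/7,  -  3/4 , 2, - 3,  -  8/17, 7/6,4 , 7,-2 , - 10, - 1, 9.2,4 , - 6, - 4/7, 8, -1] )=[  -  10, - 6,-3, - 2 , - 1, - 1, - 3/4, - 4/7, - 8/17, 4/7, 7/6,2, 3 , 4, 4, 7 , 8,9.2]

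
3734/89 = 41+85/89 = 41.96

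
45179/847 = 45179/847=   53.34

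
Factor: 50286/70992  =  2^(  -  3 )*3^( - 1 )*17^1 =17/24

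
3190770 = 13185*242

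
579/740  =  579/740  =  0.78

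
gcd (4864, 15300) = 4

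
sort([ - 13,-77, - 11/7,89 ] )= [ - 77,  -  13, - 11/7,89 ]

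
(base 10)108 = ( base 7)213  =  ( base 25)48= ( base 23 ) 4G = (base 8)154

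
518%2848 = 518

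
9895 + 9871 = 19766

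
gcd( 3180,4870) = 10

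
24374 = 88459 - 64085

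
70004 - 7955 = 62049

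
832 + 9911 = 10743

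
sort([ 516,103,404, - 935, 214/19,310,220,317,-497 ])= [ - 935,-497,214/19,103,220,310,317, 404, 516] 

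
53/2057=53/2057 = 0.03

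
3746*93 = 348378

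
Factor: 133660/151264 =2^( - 3)*  5^1 * 29^( - 1)*41^1 =205/232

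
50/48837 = 50/48837 =0.00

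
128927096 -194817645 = -65890549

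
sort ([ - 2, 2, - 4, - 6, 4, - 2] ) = [ - 6, - 4 , - 2, - 2, 2, 4]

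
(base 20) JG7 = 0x1EF7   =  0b1111011110111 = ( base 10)7927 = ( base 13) 37ba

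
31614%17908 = 13706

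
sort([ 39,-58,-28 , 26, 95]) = [ - 58 , - 28, 26, 39,  95]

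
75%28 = 19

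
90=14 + 76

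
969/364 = 2 + 241/364= 2.66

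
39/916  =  39/916 =0.04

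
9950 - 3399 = 6551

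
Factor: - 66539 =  - 11^1*23^1*263^1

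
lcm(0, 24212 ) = 0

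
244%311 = 244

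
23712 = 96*247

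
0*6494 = 0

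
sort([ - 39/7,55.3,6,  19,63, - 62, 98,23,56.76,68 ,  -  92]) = [ - 92, - 62, - 39/7,6, 19,  23,55.3,56.76,63,68,98] 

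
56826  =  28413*2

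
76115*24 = 1826760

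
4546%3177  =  1369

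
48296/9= 5366+2/9 = 5366.22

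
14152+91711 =105863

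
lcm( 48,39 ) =624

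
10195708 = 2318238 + 7877470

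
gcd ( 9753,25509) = 3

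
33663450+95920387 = 129583837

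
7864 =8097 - 233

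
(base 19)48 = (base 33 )2I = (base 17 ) 4g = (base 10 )84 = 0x54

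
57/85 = 57/85=0.67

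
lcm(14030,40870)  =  940010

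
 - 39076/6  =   - 19538/3 = - 6512.67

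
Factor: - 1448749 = - 1117^1*1297^1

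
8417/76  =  443/4 = 110.75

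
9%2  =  1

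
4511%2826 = 1685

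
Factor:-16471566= - 2^1*3^3*305029^1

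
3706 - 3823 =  - 117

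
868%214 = 12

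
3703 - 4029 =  - 326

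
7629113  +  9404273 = 17033386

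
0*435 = 0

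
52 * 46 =2392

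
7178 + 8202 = 15380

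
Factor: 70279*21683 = 11^1* 6389^1*21683^1 = 1523859557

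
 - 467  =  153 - 620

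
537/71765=537/71765 = 0.01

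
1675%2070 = 1675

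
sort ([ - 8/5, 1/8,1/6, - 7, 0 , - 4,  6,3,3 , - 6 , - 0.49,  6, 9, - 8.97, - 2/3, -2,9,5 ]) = [-8.97 , - 7, - 6, - 4 ,-2, - 8/5, - 2/3, - 0.49, 0,  1/8, 1/6,3 , 3,  5 , 6,6,  9 , 9]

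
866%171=11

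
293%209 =84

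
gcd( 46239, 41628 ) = 3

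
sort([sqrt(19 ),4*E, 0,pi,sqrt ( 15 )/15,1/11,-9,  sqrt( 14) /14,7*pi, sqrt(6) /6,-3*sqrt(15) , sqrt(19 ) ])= [-3*sqrt(15),-9,0,1/11,sqrt(15 )/15,sqrt( 14 )/14,sqrt(6)/6, pi,sqrt(19 ),sqrt( 19),4*E, 7*pi ]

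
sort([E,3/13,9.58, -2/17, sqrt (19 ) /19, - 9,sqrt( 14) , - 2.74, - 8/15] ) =[ - 9, - 2.74, - 8/15, - 2/17,sqrt( 19 )/19,3/13,E, sqrt(14),9.58]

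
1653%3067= 1653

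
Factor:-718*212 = -2^3*53^1*359^1 =-152216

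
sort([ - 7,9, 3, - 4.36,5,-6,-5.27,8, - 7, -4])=[  -  7,  -  7,-6, - 5.27, - 4.36, - 4,  3,  5, 8,9 ]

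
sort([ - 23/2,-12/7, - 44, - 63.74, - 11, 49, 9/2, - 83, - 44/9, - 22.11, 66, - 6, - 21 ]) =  [ - 83, - 63.74, - 44, - 22.11, - 21, - 23/2, - 11,-6, - 44/9, - 12/7, 9/2, 49,66]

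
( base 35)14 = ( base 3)1110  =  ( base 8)47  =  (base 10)39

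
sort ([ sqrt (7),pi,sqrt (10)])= [ sqrt( 7),pi,sqrt(10) ]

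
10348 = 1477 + 8871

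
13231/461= 13231/461 = 28.70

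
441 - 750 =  - 309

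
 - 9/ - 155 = 9/155 = 0.06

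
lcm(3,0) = 0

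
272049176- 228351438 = 43697738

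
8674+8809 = 17483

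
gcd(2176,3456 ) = 128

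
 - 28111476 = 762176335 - 790287811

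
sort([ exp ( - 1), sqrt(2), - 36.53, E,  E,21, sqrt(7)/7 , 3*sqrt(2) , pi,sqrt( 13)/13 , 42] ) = [ - 36.53,sqrt( 13 )/13,  exp( - 1 ),  sqrt(7 ) /7, sqrt(2),  E,E,pi,  3*sqrt( 2),21,42] 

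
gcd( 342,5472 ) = 342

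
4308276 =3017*1428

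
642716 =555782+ 86934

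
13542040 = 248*54605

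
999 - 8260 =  - 7261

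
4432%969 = 556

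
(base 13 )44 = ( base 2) 111000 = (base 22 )2c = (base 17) 35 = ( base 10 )56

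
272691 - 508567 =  - 235876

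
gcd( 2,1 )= 1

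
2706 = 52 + 2654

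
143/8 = 143/8=17.88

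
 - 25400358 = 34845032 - 60245390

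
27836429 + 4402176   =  32238605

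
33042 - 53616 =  - 20574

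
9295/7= 9295/7 = 1327.86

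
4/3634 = 2/1817 = 0.00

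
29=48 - 19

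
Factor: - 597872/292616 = -2^1*11^1 *43^1*463^ ( - 1) = - 946/463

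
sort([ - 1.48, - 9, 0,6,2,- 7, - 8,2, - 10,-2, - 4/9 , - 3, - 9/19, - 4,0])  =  [ - 10, - 9,-8 , - 7, - 4, - 3 , - 2, - 1.48,- 9/19,  -  4/9,0,0,2,2,6]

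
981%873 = 108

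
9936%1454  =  1212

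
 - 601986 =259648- 861634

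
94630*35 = 3312050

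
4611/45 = 1537/15 = 102.47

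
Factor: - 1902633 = -3^1 *634211^1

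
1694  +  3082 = 4776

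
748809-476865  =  271944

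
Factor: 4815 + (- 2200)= 2615= 5^1*523^1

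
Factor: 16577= 11^2*137^1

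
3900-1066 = 2834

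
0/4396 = 0 = 0.00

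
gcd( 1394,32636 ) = 82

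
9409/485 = 19 +2/5= 19.40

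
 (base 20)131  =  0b111001101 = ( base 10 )461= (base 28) gd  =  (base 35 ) D6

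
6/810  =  1/135 = 0.01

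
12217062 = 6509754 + 5707308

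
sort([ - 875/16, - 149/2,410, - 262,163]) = [ - 262, - 149/2, -875/16,  163, 410]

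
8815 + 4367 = 13182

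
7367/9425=7367/9425= 0.78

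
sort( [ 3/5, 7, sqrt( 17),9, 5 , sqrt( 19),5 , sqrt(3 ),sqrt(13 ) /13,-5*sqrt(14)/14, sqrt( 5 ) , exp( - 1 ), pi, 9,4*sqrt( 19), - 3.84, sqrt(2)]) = [ - 3.84 , - 5*sqrt( 14) /14, sqrt(13)/13, exp(-1),  3/5,sqrt ( 2 ), sqrt( 3 ), sqrt(5), pi, sqrt ( 17),  sqrt (19 )  ,  5,5,7, 9, 9,  4  *sqrt(19 ) ] 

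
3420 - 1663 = 1757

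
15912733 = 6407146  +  9505587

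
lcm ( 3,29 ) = 87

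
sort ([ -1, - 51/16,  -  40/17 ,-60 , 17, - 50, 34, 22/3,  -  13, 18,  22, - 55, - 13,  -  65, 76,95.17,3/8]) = [-65, - 60, -55, - 50, -13 ,  -  13, - 51/16,-40/17, - 1, 3/8,  22/3,17, 18,22, 34, 76,95.17] 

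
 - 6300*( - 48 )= 302400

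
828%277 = 274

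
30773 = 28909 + 1864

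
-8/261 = -1 + 253/261 = -0.03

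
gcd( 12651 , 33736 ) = 4217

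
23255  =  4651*5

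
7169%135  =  14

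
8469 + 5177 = 13646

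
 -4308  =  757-5065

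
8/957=8/957=0.01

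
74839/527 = 74839/527 = 142.01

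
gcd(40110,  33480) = 30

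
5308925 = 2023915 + 3285010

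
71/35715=71/35715 = 0.00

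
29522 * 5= 147610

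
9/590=9/590 = 0.02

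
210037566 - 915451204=  -  705413638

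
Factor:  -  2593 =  - 2593^1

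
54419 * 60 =3265140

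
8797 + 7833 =16630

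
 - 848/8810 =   -  1+3981/4405=-  0.10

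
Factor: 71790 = 2^1*3^1 * 5^1*2393^1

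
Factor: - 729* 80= - 2^4*3^6*5^1=- 58320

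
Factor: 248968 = 2^3*31121^1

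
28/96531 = 28/96531 = 0.00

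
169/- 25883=-13/1991  =  -  0.01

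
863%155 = 88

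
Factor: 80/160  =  1/2 = 2^(  -  1)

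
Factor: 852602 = 2^1*426301^1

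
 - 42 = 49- 91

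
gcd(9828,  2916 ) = 108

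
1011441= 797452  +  213989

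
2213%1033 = 147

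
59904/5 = 11980 + 4/5 =11980.80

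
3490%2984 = 506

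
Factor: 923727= 3^1*7^1*43987^1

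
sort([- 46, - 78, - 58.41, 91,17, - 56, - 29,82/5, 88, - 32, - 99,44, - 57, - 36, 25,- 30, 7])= [-99, - 78, - 58.41, - 57, -56, - 46,- 36, - 32, - 30, - 29, 7, 82/5, 17 , 25, 44 , 88 , 91]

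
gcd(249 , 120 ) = 3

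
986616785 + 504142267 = 1490759052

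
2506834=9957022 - 7450188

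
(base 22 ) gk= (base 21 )hf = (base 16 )174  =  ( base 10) 372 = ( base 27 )DL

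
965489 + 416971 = 1382460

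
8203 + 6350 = 14553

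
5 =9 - 4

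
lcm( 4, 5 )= 20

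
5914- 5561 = 353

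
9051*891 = 8064441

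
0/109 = 0 = 0.00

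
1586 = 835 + 751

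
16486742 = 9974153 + 6512589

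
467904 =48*9748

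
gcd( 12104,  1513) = 1513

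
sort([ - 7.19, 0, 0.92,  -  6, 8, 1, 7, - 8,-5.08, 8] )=[ - 8, - 7.19,  -  6,-5.08,0, 0.92,1,7, 8, 8 ] 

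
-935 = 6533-7468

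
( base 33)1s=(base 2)111101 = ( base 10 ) 61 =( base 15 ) 41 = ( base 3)2021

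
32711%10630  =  821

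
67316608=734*91712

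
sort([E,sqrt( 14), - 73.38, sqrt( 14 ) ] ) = [  -  73.38,E, sqrt(14 ), sqrt ( 14 ) ] 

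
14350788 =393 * 36516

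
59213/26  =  2277+ 11/26 = 2277.42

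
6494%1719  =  1337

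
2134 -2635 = -501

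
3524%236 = 220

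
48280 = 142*340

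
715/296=2+123/296 = 2.42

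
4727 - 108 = 4619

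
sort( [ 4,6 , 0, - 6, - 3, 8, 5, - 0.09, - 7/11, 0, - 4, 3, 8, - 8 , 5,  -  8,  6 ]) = [ -8, - 8, - 6, - 4, - 3, - 7/11, - 0.09, 0, 0, 3, 4, 5, 5, 6,6, 8, 8 ]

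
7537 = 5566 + 1971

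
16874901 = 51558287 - 34683386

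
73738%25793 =22152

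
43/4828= 43/4828  =  0.01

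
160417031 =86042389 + 74374642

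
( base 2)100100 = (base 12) 30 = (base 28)18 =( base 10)36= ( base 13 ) 2A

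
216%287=216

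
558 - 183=375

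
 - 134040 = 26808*( - 5 )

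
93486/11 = 93486/11 =8498.73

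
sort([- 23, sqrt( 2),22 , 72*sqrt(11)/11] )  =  [ - 23, sqrt( 2), 72*sqrt( 11)/11, 22]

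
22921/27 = 848 + 25/27  =  848.93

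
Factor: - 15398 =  - 2^1 * 7699^1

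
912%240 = 192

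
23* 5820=133860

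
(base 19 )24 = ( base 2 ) 101010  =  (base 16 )2a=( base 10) 42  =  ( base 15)2C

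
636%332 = 304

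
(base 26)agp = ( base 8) 16041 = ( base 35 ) 5uq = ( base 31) 7F9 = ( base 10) 7201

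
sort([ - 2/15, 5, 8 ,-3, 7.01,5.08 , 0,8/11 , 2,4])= [ - 3, - 2/15,  0,8/11, 2, 4, 5,5.08,7.01, 8 ] 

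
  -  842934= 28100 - 871034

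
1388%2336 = 1388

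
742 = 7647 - 6905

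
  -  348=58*( - 6)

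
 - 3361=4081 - 7442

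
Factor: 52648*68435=3602965880 = 2^3* 5^1 * 6581^1 *13687^1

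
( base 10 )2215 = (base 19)62B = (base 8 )4247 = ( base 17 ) 7b5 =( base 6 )14131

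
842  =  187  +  655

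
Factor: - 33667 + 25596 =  - 8071= - 7^1* 1153^1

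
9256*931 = 8617336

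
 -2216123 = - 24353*91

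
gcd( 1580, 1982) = 2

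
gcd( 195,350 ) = 5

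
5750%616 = 206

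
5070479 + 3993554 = 9064033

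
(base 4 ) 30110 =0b1100010100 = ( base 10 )788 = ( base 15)378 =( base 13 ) 488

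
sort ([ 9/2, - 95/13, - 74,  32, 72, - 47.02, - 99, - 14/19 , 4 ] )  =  [- 99, - 74,-47.02, - 95/13, - 14/19,4, 9/2,32,  72] 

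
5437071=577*9423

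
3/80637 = 1/26879  =  0.00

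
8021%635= 401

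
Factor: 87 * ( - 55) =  - 4785= - 3^1*5^1 * 11^1 * 29^1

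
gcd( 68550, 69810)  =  30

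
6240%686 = 66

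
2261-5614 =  - 3353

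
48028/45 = 1067 + 13/45 = 1067.29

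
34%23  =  11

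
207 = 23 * 9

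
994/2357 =994/2357 = 0.42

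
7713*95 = 732735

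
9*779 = 7011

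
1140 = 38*30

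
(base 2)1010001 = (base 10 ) 81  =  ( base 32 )2H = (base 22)3f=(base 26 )33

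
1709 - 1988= - 279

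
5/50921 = 5/50921  =  0.00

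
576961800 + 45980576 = 622942376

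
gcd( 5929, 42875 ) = 49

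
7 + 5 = 12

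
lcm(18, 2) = 18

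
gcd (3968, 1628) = 4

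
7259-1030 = 6229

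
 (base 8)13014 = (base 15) 1a14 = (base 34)4U0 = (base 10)5644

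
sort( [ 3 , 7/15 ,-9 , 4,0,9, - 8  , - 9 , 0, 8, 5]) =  [ - 9, - 9, - 8,0 , 0,7/15,  3, 4,5, 8, 9]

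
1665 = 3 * 555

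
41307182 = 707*58426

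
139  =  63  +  76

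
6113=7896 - 1783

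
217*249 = 54033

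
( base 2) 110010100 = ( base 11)338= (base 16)194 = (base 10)404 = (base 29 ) DR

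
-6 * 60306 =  -361836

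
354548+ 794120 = 1148668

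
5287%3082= 2205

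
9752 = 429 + 9323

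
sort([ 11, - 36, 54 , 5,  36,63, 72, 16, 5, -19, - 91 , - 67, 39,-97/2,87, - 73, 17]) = [ - 91, - 73, - 67, - 97/2,-36,-19,5,  5,11, 16, 17, 36 , 39,  54, 63,72,87] 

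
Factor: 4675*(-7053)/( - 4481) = 32972775/4481 = 3^1*5^2*11^1*17^1* 2351^1*4481^(  -  1) 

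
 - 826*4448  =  -3674048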